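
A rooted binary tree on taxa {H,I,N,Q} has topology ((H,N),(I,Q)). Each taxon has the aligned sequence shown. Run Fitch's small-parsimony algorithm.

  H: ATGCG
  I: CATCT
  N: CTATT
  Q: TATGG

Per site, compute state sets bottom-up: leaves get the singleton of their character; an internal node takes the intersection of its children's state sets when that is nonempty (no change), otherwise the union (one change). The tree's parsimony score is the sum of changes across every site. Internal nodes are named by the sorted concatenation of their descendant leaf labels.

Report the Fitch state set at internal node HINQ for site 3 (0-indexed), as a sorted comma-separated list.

[col 0] HN: children H:{A}, N:{C} ∪→ {A,C}; cost 1
[col 0] IQ: children I:{C}, Q:{T} ∪→ {C,T}; cost 1
[col 0] HINQ: children HN:{A,C}, IQ:{C,T} ∩→ {C}; cost 0
[col 1] HN: children H:{T}, N:{T} ∩→ {T}; cost 0
[col 1] IQ: children I:{A}, Q:{A} ∩→ {A}; cost 0
[col 1] HINQ: children HN:{T}, IQ:{A} ∪→ {A,T}; cost 1
[col 2] HN: children H:{G}, N:{A} ∪→ {A,G}; cost 1
[col 2] IQ: children I:{T}, Q:{T} ∩→ {T}; cost 0
[col 2] HINQ: children HN:{A,G}, IQ:{T} ∪→ {A,G,T}; cost 1
[col 3] HN: children H:{C}, N:{T} ∪→ {C,T}; cost 1
[col 3] IQ: children I:{C}, Q:{G} ∪→ {C,G}; cost 1
[col 3] HINQ: children HN:{C,T}, IQ:{C,G} ∩→ {C}; cost 0
[col 4] HN: children H:{G}, N:{T} ∪→ {G,T}; cost 1
[col 4] IQ: children I:{T}, Q:{G} ∪→ {G,T}; cost 1
[col 4] HINQ: children HN:{G,T}, IQ:{G,T} ∩→ {G,T}; cost 0
per-site changes: [2, 1, 2, 2, 2]; total = 9

C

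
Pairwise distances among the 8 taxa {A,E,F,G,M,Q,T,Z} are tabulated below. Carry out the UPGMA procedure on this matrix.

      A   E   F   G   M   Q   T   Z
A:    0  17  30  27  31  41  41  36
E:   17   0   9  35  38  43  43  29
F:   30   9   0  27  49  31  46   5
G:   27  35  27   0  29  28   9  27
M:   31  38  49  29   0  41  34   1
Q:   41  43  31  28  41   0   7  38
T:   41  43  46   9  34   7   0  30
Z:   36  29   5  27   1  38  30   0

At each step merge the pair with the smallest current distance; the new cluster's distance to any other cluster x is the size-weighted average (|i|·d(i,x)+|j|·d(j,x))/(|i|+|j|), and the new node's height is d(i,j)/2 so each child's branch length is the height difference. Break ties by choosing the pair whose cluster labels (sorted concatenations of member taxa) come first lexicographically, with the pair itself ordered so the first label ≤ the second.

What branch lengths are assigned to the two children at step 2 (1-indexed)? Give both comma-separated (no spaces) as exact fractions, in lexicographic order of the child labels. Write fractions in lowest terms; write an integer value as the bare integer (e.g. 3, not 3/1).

7/2,7/2

step 1: merge (M,Z) at d=1; branch lengths M→1/2, Z→1/2; new cluster MZ
  updated: d(A,MZ)=67/2, d(E,MZ)=67/2, d(F,MZ)=27, d(G,MZ)=28, d(MZ,Q)=79/2, d(MZ,T)=32
step 2: merge (Q,T) at d=7; branch lengths Q→7/2, T→7/2; new cluster QT
  updated: d(A,QT)=41, d(E,QT)=43, d(F,QT)=77/2, d(G,QT)=37/2, d(MZ,QT)=143/4
step 3: merge (E,F) at d=9; branch lengths E→9/2, F→9/2; new cluster EF
  updated: d(A,EF)=47/2, d(EF,G)=31, d(EF,MZ)=121/4, d(EF,QT)=163/4
step 4: merge (G,QT) at d=37/2; branch lengths G→37/4, QT→23/4; new cluster GQT
  updated: d(A,GQT)=109/3, d(EF,GQT)=75/2, d(GQT,MZ)=199/6
step 5: merge (A,EF) at d=47/2; branch lengths A→47/4, EF→29/4; new cluster AEF
  updated: d(AEF,GQT)=334/9, d(AEF,MZ)=94/3
step 6: merge (AEF,MZ) at d=94/3; branch lengths AEF→47/12, MZ→91/6; new cluster AEFMZ
  updated: d(AEFMZ,GQT)=533/15
step 7: merge (AEFMZ,GQT) at d=533/15; branch lengths AEFMZ→21/10, GQT→511/60; new cluster AEFGMQTZ
final tree: (((A:47/4,(E:9/2,F:9/2):29/4):47/12,(M:1/2,Z:1/2):91/6):21/10,(G:37/4,(Q:7/2,T:7/2):23/4):511/60)
total length: 807/10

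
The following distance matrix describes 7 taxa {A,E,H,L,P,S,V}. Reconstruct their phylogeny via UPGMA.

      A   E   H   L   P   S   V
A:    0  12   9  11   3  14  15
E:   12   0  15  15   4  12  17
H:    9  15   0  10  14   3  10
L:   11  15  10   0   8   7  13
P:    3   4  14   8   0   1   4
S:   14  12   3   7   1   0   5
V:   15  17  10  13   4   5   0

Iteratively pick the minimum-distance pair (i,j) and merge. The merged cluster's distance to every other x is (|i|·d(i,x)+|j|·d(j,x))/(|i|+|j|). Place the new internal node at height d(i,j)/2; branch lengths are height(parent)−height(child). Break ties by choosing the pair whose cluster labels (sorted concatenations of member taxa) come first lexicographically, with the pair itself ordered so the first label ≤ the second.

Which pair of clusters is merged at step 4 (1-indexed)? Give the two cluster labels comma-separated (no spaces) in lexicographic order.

L,PSV

1. join P+S (d=1) ⇒ PS; edges |P|=1/2, |S|=1/2
  updated: d(A,PS)=17/2, d(E,PS)=8, d(H,PS)=17/2, d(L,PS)=15/2, d(PS,V)=9/2
2. join PS+V (d=9/2) ⇒ PSV; edges |PS|=7/4, |V|=9/4
  updated: d(A,PSV)=32/3, d(E,PSV)=11, d(H,PSV)=9, d(L,PSV)=28/3
3. join A+H (d=9) ⇒ AH; edges |A|=9/2, |H|=9/2
  updated: d(AH,E)=27/2, d(AH,L)=21/2, d(AH,PSV)=59/6
4. join L+PSV (d=28/3) ⇒ LPSV; edges |L|=14/3, |PSV|=29/12
  updated: d(AH,LPSV)=10, d(E,LPSV)=12
5. join AH+LPSV (d=10) ⇒ AHLPSV; edges |AH|=1/2, |LPSV|=1/3
  updated: d(AHLPSV,E)=25/2
6. join AHLPSV+E (d=25/2) ⇒ AEHLPSV; edges |AHLPSV|=5/4, |E|=25/4
final tree: (((A:9/2,H:9/2):1/2,(L:14/3,((P:1/2,S:1/2):7/4,V:9/4):29/12):1/3):5/4,E:25/4)
total length: 353/12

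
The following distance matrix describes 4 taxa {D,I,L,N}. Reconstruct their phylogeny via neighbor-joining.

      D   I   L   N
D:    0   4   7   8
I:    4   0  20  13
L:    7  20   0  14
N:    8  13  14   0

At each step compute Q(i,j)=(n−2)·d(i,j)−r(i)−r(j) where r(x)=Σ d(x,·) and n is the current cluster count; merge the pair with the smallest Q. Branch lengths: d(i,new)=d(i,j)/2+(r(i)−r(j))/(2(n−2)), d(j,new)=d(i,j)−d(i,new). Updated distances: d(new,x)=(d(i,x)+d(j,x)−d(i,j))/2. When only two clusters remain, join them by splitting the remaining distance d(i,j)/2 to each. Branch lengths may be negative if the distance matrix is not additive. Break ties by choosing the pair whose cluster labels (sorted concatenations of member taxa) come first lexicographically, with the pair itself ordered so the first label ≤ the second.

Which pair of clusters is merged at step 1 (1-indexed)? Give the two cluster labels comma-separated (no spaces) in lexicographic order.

D,I

step 1: merge (D,I) at d=4, Q=-48; branch lengths D→-5/2, I→13/2; new cluster DI
  updated: d(DI,L)=23/2, d(DI,N)=17/2
step 2: merge (DI,L) at d=23/2, Q=-34; branch lengths DI→3, L→17/2; new cluster DIL
  updated: d(DIL,N)=11/2
step 3: merge (DIL,N) at d=11/2; branch lengths DIL→11/4, N→11/4; new cluster DILN
final tree: (((D:-5/2,I:13/2):3,L:17/2):11/4,N:11/4)
total length: 21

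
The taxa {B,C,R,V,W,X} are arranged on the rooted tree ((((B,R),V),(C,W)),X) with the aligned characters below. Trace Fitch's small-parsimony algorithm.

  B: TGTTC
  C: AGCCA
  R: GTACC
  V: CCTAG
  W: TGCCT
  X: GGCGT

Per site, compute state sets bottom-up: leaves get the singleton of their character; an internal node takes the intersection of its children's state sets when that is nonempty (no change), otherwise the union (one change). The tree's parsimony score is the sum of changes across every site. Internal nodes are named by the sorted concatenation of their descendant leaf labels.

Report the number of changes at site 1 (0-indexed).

2

site 0, node BR: B={T} ∪ R={G} → {G,T} (+1)
site 0, node BRV: BR={G,T} ∪ V={C} → {C,G,T} (+1)
site 0, node CW: C={A} ∪ W={T} → {A,T} (+1)
site 0, node BCRVW: BRV={C,G,T} ∩ CW={A,T} → {T} (+0)
site 0, node BCRVWX: BCRVW={T} ∪ X={G} → {G,T} (+1)
site 1, node BR: B={G} ∪ R={T} → {G,T} (+1)
site 1, node BRV: BR={G,T} ∪ V={C} → {C,G,T} (+1)
site 1, node CW: C={G} ∩ W={G} → {G} (+0)
site 1, node BCRVW: BRV={C,G,T} ∩ CW={G} → {G} (+0)
site 1, node BCRVWX: BCRVW={G} ∩ X={G} → {G} (+0)
site 2, node BR: B={T} ∪ R={A} → {A,T} (+1)
site 2, node BRV: BR={A,T} ∩ V={T} → {T} (+0)
site 2, node CW: C={C} ∩ W={C} → {C} (+0)
site 2, node BCRVW: BRV={T} ∪ CW={C} → {C,T} (+1)
site 2, node BCRVWX: BCRVW={C,T} ∩ X={C} → {C} (+0)
site 3, node BR: B={T} ∪ R={C} → {C,T} (+1)
site 3, node BRV: BR={C,T} ∪ V={A} → {A,C,T} (+1)
site 3, node CW: C={C} ∩ W={C} → {C} (+0)
site 3, node BCRVW: BRV={A,C,T} ∩ CW={C} → {C} (+0)
site 3, node BCRVWX: BCRVW={C} ∪ X={G} → {C,G} (+1)
site 4, node BR: B={C} ∩ R={C} → {C} (+0)
site 4, node BRV: BR={C} ∪ V={G} → {C,G} (+1)
site 4, node CW: C={A} ∪ W={T} → {A,T} (+1)
site 4, node BCRVW: BRV={C,G} ∪ CW={A,T} → {A,C,G,T} (+1)
site 4, node BCRVWX: BCRVW={A,C,G,T} ∩ X={T} → {T} (+0)
per-site changes: [4, 2, 2, 3, 3]; total = 14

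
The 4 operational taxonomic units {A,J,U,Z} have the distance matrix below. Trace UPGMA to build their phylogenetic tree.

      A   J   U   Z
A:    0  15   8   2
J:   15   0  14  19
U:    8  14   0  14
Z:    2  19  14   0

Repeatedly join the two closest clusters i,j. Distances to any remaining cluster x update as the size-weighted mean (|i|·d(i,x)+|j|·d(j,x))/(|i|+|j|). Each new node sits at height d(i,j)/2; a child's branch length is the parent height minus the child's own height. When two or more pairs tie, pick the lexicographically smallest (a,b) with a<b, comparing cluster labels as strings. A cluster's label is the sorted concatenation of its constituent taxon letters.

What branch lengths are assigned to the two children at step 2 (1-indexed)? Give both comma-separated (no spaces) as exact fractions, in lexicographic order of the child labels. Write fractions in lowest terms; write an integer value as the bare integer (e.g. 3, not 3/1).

step 1: merge (A,Z) at d=2; branch lengths A→1, Z→1; new cluster AZ
  updated: d(AZ,J)=17, d(AZ,U)=11
step 2: merge (AZ,U) at d=11; branch lengths AZ→9/2, U→11/2; new cluster AUZ
  updated: d(AUZ,J)=16
step 3: merge (AUZ,J) at d=16; branch lengths AUZ→5/2, J→8; new cluster AJUZ
final tree: (((A:1,Z:1):9/2,U:11/2):5/2,J:8)
total length: 45/2

9/2,11/2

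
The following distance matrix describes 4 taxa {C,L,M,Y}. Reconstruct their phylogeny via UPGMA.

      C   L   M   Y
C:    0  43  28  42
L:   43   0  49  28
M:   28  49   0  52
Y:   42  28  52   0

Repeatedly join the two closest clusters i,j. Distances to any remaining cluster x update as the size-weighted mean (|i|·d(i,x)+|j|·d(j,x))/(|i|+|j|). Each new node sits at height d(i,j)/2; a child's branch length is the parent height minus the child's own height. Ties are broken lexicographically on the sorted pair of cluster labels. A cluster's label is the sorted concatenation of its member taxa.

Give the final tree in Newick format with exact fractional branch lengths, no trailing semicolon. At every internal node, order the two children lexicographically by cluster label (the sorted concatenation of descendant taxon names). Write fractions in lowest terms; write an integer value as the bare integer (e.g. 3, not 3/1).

iteration 1: select C,M (d=28); attach at lengths (14, 14); label the merged cluster CM
  updated: d(CM,L)=46, d(CM,Y)=47
iteration 2: select L,Y (d=28); attach at lengths (14, 14); label the merged cluster LY
  updated: d(CM,LY)=93/2
iteration 3: select CM,LY (d=93/2); attach at lengths (37/4, 37/4); label the merged cluster CLMY
final tree: ((C:14,M:14):37/4,(L:14,Y:14):37/4)
total length: 149/2

((C:14,M:14):37/4,(L:14,Y:14):37/4)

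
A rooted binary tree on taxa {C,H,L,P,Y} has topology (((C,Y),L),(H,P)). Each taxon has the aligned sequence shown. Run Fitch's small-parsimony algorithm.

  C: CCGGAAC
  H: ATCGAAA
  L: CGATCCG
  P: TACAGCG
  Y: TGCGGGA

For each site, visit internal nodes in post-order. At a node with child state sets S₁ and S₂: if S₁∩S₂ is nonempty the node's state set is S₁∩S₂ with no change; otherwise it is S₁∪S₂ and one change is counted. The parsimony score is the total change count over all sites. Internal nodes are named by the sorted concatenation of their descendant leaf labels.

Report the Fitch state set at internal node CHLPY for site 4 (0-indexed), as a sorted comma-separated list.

A,G

CY@0: {C} ∪ {T} = {C,T} (union, +1)
CLY@0: {C,T} ∩ {C} = {C} (intersection, +0)
HP@0: {A} ∪ {T} = {A,T} (union, +1)
CHLPY@0: {C} ∪ {A,T} = {A,C,T} (union, +1)
CY@1: {C} ∪ {G} = {C,G} (union, +1)
CLY@1: {C,G} ∩ {G} = {G} (intersection, +0)
HP@1: {T} ∪ {A} = {A,T} (union, +1)
CHLPY@1: {G} ∪ {A,T} = {A,G,T} (union, +1)
CY@2: {G} ∪ {C} = {C,G} (union, +1)
CLY@2: {C,G} ∪ {A} = {A,C,G} (union, +1)
HP@2: {C} ∩ {C} = {C} (intersection, +0)
CHLPY@2: {A,C,G} ∩ {C} = {C} (intersection, +0)
CY@3: {G} ∩ {G} = {G} (intersection, +0)
CLY@3: {G} ∪ {T} = {G,T} (union, +1)
HP@3: {G} ∪ {A} = {A,G} (union, +1)
CHLPY@3: {G,T} ∩ {A,G} = {G} (intersection, +0)
CY@4: {A} ∪ {G} = {A,G} (union, +1)
CLY@4: {A,G} ∪ {C} = {A,C,G} (union, +1)
HP@4: {A} ∪ {G} = {A,G} (union, +1)
CHLPY@4: {A,C,G} ∩ {A,G} = {A,G} (intersection, +0)
CY@5: {A} ∪ {G} = {A,G} (union, +1)
CLY@5: {A,G} ∪ {C} = {A,C,G} (union, +1)
HP@5: {A} ∪ {C} = {A,C} (union, +1)
CHLPY@5: {A,C,G} ∩ {A,C} = {A,C} (intersection, +0)
CY@6: {C} ∪ {A} = {A,C} (union, +1)
CLY@6: {A,C} ∪ {G} = {A,C,G} (union, +1)
HP@6: {A} ∪ {G} = {A,G} (union, +1)
CHLPY@6: {A,C,G} ∩ {A,G} = {A,G} (intersection, +0)
per-site changes: [3, 3, 2, 2, 3, 3, 3]; total = 19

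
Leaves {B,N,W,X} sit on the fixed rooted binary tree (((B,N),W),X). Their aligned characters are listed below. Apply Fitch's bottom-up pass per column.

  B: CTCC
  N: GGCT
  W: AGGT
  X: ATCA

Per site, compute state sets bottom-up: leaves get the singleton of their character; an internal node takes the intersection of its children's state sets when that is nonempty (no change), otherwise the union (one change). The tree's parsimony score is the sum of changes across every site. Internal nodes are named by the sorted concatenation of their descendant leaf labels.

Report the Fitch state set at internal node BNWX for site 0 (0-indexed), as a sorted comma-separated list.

site 0, node BN: B={C} ∪ N={G} → {C,G} (+1)
site 0, node BNW: BN={C,G} ∪ W={A} → {A,C,G} (+1)
site 0, node BNWX: BNW={A,C,G} ∩ X={A} → {A} (+0)
site 1, node BN: B={T} ∪ N={G} → {G,T} (+1)
site 1, node BNW: BN={G,T} ∩ W={G} → {G} (+0)
site 1, node BNWX: BNW={G} ∪ X={T} → {G,T} (+1)
site 2, node BN: B={C} ∩ N={C} → {C} (+0)
site 2, node BNW: BN={C} ∪ W={G} → {C,G} (+1)
site 2, node BNWX: BNW={C,G} ∩ X={C} → {C} (+0)
site 3, node BN: B={C} ∪ N={T} → {C,T} (+1)
site 3, node BNW: BN={C,T} ∩ W={T} → {T} (+0)
site 3, node BNWX: BNW={T} ∪ X={A} → {A,T} (+1)
per-site changes: [2, 2, 1, 2]; total = 7

A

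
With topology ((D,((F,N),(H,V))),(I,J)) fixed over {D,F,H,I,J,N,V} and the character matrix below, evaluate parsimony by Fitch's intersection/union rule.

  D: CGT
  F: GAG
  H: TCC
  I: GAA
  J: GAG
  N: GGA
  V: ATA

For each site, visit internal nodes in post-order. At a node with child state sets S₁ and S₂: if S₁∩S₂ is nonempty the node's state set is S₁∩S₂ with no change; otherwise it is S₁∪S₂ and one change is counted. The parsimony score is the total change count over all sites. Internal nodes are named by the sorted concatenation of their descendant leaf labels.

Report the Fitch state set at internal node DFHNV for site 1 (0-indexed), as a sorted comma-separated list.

G

site 0, node FN: F={G} ∩ N={G} → {G} (+0)
site 0, node HV: H={T} ∪ V={A} → {A,T} (+1)
site 0, node FHNV: FN={G} ∪ HV={A,T} → {A,G,T} (+1)
site 0, node DFHNV: D={C} ∪ FHNV={A,G,T} → {A,C,G,T} (+1)
site 0, node IJ: I={G} ∩ J={G} → {G} (+0)
site 0, node DFHIJNV: DFHNV={A,C,G,T} ∩ IJ={G} → {G} (+0)
site 1, node FN: F={A} ∪ N={G} → {A,G} (+1)
site 1, node HV: H={C} ∪ V={T} → {C,T} (+1)
site 1, node FHNV: FN={A,G} ∪ HV={C,T} → {A,C,G,T} (+1)
site 1, node DFHNV: D={G} ∩ FHNV={A,C,G,T} → {G} (+0)
site 1, node IJ: I={A} ∩ J={A} → {A} (+0)
site 1, node DFHIJNV: DFHNV={G} ∪ IJ={A} → {A,G} (+1)
site 2, node FN: F={G} ∪ N={A} → {A,G} (+1)
site 2, node HV: H={C} ∪ V={A} → {A,C} (+1)
site 2, node FHNV: FN={A,G} ∩ HV={A,C} → {A} (+0)
site 2, node DFHNV: D={T} ∪ FHNV={A} → {A,T} (+1)
site 2, node IJ: I={A} ∪ J={G} → {A,G} (+1)
site 2, node DFHIJNV: DFHNV={A,T} ∩ IJ={A,G} → {A} (+0)
per-site changes: [3, 4, 4]; total = 11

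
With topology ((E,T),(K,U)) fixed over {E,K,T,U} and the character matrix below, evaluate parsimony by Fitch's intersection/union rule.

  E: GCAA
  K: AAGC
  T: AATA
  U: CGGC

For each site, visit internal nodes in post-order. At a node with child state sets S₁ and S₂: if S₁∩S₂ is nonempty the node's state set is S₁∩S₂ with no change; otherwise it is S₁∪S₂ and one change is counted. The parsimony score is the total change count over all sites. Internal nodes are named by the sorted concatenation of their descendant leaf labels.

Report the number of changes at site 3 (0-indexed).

site 0, node ET: E={G} ∪ T={A} → {A,G} (+1)
site 0, node KU: K={A} ∪ U={C} → {A,C} (+1)
site 0, node EKTU: ET={A,G} ∩ KU={A,C} → {A} (+0)
site 1, node ET: E={C} ∪ T={A} → {A,C} (+1)
site 1, node KU: K={A} ∪ U={G} → {A,G} (+1)
site 1, node EKTU: ET={A,C} ∩ KU={A,G} → {A} (+0)
site 2, node ET: E={A} ∪ T={T} → {A,T} (+1)
site 2, node KU: K={G} ∩ U={G} → {G} (+0)
site 2, node EKTU: ET={A,T} ∪ KU={G} → {A,G,T} (+1)
site 3, node ET: E={A} ∩ T={A} → {A} (+0)
site 3, node KU: K={C} ∩ U={C} → {C} (+0)
site 3, node EKTU: ET={A} ∪ KU={C} → {A,C} (+1)
per-site changes: [2, 2, 2, 1]; total = 7

1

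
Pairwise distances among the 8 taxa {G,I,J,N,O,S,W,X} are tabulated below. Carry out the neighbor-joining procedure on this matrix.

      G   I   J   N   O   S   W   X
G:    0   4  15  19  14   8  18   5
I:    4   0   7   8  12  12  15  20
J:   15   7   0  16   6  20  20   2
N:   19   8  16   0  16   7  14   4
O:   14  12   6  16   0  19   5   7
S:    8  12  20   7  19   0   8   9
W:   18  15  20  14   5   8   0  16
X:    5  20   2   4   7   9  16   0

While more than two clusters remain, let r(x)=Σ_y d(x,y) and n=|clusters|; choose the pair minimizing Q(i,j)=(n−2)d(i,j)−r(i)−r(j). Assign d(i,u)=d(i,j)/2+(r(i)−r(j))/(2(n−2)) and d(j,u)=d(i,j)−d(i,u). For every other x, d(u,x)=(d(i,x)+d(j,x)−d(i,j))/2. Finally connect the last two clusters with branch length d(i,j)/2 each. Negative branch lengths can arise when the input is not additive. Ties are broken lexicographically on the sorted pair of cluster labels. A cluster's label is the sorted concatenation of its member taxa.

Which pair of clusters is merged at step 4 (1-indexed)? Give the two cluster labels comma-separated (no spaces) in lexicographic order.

N,S

iteration 1: select O,W (d=5, Q=-145); attach at lengths (13/12, 47/12); label the merged cluster OW
  updated: d(G,OW)=27/2, d(I,OW)=11, d(J,OW)=21/2, d(N,OW)=25/2, d(OW,S)=11, d(OW,X)=9
iteration 2: select J,X (d=2, Q=-219/2); attach at lengths (63/20, -23/20); label the merged cluster JX
  updated: d(G,JX)=9, d(I,JX)=25/2, d(JX,N)=9, d(JX,OW)=35/4, d(JX,S)=27/2
iteration 3: select G,I (d=4, Q=-85); attach at lengths (11/4, 5/4); label the merged cluster GI
  updated: d(GI,JX)=35/4, d(GI,N)=23/2, d(GI,OW)=41/4, d(GI,S)=8
iteration 4: select N,S (d=7, Q=-117/2); attach at lengths (43/12, 41/12); label the merged cluster NS
  updated: d(GI,NS)=25/4, d(JX,NS)=31/4, d(NS,OW)=33/4
iteration 5: select GI,NS (d=25/4, Q=-35); attach at lengths (31/8, 19/8); label the merged cluster GINS
  updated: d(GINS,JX)=41/8, d(GINS,OW)=49/8
iteration 6: select GINS,JX (d=41/8, Q=-20); attach at lengths (5/4, 31/8); label the merged cluster GIJNSX
  updated: d(GIJNSX,OW)=39/8
iteration 7: select GIJNSX,OW (d=39/8); attach at lengths (39/16, 39/16); label the merged cluster GIJNOSWX
final tree: ((((G:11/4,I:5/4):31/8,(N:43/12,S:41/12):19/8):5/4,(J:63/20,X:-23/20):31/8):39/16,(O:13/12,W:47/12):39/16)
total length: 137/4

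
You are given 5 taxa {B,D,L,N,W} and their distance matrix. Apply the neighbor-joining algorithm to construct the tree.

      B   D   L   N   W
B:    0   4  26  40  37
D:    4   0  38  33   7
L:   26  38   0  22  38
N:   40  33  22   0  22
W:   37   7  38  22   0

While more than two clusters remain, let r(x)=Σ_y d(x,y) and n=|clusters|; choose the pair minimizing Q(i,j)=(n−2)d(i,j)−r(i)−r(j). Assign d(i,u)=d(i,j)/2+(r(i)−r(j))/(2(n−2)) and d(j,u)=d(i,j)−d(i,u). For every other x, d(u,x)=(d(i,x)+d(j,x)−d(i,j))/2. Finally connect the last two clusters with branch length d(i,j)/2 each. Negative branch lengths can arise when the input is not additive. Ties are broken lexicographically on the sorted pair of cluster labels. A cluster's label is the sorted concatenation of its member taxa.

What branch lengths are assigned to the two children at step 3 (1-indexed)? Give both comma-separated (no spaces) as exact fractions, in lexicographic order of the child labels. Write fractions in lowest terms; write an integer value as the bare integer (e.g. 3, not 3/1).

81/8,111/8

iteration 1: select B,D (d=4, Q=-177); attach at lengths (37/6, -13/6); label the merged cluster BD
  updated: d(BD,L)=30, d(BD,N)=69/2, d(BD,W)=20
iteration 2: select BD,W (d=20, Q=-249/2); attach at lengths (89/8, 71/8); label the merged cluster BDW
  updated: d(BDW,L)=24, d(BDW,N)=73/4
iteration 3: select BDW,L (d=24, Q=-257/4); attach at lengths (81/8, 111/8); label the merged cluster BDLW
  updated: d(BDLW,N)=65/8
iteration 4: select BDLW,N (d=65/8); attach at lengths (65/16, 65/16); label the merged cluster BDLNW
final tree: ((((B:37/6,D:-13/6):89/8,W:71/8):81/8,L:111/8):65/16,N:65/16)
total length: 449/8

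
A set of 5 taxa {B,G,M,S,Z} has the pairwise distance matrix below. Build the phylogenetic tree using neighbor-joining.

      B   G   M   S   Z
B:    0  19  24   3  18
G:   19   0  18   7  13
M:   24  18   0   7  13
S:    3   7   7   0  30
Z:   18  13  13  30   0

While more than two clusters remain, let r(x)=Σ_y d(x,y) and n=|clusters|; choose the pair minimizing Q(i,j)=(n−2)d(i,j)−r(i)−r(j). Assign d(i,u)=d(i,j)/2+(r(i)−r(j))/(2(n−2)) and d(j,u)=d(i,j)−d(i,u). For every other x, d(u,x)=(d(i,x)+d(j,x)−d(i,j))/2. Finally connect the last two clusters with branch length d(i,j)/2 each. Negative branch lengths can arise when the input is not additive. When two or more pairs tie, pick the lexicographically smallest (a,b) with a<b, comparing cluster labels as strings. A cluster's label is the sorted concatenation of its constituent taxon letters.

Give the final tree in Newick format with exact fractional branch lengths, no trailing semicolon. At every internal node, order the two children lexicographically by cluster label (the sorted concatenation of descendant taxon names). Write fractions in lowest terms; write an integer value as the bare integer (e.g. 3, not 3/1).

iteration 1: select B,S (d=3, Q=-102); attach at lengths (13/3, -4/3); label the merged cluster BS
  updated: d(BS,G)=23/2, d(BS,M)=14, d(BS,Z)=45/2
iteration 2: select BS,G (d=23/2, Q=-135/2); attach at lengths (57/8, 35/8); label the merged cluster BGS
  updated: d(BGS,M)=41/4, d(BGS,Z)=12
iteration 3: select BGS,M (d=41/4, Q=-141/4); attach at lengths (37/8, 45/8); label the merged cluster BGMS
  updated: d(BGMS,Z)=59/8
iteration 4: select BGMS,Z (d=59/8); attach at lengths (59/16, 59/16); label the merged cluster BGMSZ
final tree: ((((B:13/3,S:-4/3):57/8,G:35/8):37/8,M:45/8):59/16,Z:59/16)
total length: 257/8

((((B:13/3,S:-4/3):57/8,G:35/8):37/8,M:45/8):59/16,Z:59/16)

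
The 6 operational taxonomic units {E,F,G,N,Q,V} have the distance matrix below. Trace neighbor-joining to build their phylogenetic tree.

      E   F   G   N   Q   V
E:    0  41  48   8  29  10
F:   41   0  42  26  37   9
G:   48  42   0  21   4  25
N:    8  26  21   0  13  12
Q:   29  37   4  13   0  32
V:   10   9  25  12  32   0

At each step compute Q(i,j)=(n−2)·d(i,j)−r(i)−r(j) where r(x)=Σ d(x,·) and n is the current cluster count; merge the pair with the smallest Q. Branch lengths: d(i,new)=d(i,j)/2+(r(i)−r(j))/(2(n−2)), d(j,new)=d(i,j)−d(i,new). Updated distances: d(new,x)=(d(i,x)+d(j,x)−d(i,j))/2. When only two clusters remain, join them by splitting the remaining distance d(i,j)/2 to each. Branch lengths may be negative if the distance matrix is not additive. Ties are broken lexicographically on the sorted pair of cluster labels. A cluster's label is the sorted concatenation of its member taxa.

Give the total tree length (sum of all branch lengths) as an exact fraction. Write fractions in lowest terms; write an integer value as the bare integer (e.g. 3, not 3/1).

105/2

iteration 1: select G,Q (d=4, Q=-239); attach at lengths (41/8, -9/8); label the merged cluster GQ
  updated: d(E,GQ)=73/2, d(F,GQ)=75/2, d(GQ,N)=15, d(GQ,V)=53/2
iteration 2: select F,V (d=9, Q=-144); attach at lengths (83/6, -29/6); label the merged cluster FV
  updated: d(E,FV)=21, d(FV,GQ)=55/2, d(FV,N)=29/2
iteration 3: select E,N (d=8, Q=-87); attach at lengths (11, -3); label the merged cluster EN
  updated: d(EN,FV)=55/4, d(EN,GQ)=87/4
iteration 4: select EN,FV (d=55/4, Q=-63); attach at lengths (4, 39/4); label the merged cluster EFNV
  updated: d(EFNV,GQ)=71/4
iteration 5: select EFNV,GQ (d=71/4); attach at lengths (71/8, 71/8); label the merged cluster EFGNQV
final tree: (((E:11,N:-3):4,(F:83/6,V:-29/6):39/4):71/8,(G:41/8,Q:-9/8):71/8)
total length: 105/2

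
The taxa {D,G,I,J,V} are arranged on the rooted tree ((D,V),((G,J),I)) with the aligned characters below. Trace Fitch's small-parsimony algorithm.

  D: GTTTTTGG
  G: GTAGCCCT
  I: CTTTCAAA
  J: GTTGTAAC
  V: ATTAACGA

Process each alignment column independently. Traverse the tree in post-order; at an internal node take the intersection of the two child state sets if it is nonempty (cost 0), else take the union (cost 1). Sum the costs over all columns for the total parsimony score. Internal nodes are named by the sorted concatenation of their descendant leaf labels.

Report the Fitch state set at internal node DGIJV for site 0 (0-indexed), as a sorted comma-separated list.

G

DV@0: {G} ∪ {A} = {A,G} (union, +1)
GJ@0: {G} ∩ {G} = {G} (intersection, +0)
GIJ@0: {G} ∪ {C} = {C,G} (union, +1)
DGIJV@0: {A,G} ∩ {C,G} = {G} (intersection, +0)
DV@1: {T} ∩ {T} = {T} (intersection, +0)
GJ@1: {T} ∩ {T} = {T} (intersection, +0)
GIJ@1: {T} ∩ {T} = {T} (intersection, +0)
DGIJV@1: {T} ∩ {T} = {T} (intersection, +0)
DV@2: {T} ∩ {T} = {T} (intersection, +0)
GJ@2: {A} ∪ {T} = {A,T} (union, +1)
GIJ@2: {A,T} ∩ {T} = {T} (intersection, +0)
DGIJV@2: {T} ∩ {T} = {T} (intersection, +0)
DV@3: {T} ∪ {A} = {A,T} (union, +1)
GJ@3: {G} ∩ {G} = {G} (intersection, +0)
GIJ@3: {G} ∪ {T} = {G,T} (union, +1)
DGIJV@3: {A,T} ∩ {G,T} = {T} (intersection, +0)
DV@4: {T} ∪ {A} = {A,T} (union, +1)
GJ@4: {C} ∪ {T} = {C,T} (union, +1)
GIJ@4: {C,T} ∩ {C} = {C} (intersection, +0)
DGIJV@4: {A,T} ∪ {C} = {A,C,T} (union, +1)
DV@5: {T} ∪ {C} = {C,T} (union, +1)
GJ@5: {C} ∪ {A} = {A,C} (union, +1)
GIJ@5: {A,C} ∩ {A} = {A} (intersection, +0)
DGIJV@5: {C,T} ∪ {A} = {A,C,T} (union, +1)
DV@6: {G} ∩ {G} = {G} (intersection, +0)
GJ@6: {C} ∪ {A} = {A,C} (union, +1)
GIJ@6: {A,C} ∩ {A} = {A} (intersection, +0)
DGIJV@6: {G} ∪ {A} = {A,G} (union, +1)
DV@7: {G} ∪ {A} = {A,G} (union, +1)
GJ@7: {T} ∪ {C} = {C,T} (union, +1)
GIJ@7: {C,T} ∪ {A} = {A,C,T} (union, +1)
DGIJV@7: {A,G} ∩ {A,C,T} = {A} (intersection, +0)
per-site changes: [2, 0, 1, 2, 3, 3, 2, 3]; total = 16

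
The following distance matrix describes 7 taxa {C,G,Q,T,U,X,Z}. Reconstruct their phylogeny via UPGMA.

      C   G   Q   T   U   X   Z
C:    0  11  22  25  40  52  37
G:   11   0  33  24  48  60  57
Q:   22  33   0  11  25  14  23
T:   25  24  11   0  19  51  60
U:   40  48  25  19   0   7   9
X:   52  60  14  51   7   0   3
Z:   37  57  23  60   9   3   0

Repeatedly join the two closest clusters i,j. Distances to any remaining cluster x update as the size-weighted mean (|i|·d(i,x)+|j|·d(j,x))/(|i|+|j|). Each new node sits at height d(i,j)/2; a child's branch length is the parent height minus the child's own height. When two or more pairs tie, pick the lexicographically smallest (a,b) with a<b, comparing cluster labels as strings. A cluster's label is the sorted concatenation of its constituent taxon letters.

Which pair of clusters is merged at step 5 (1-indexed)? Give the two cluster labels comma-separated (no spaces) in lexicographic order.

iteration 1: select X,Z (d=3); attach at lengths (3/2, 3/2); label the merged cluster XZ
  updated: d(C,XZ)=89/2, d(G,XZ)=117/2, d(Q,XZ)=37/2, d(T,XZ)=111/2, d(U,XZ)=8
iteration 2: select U,XZ (d=8); attach at lengths (4, 5/2); label the merged cluster UXZ
  updated: d(C,UXZ)=43, d(G,UXZ)=55, d(Q,UXZ)=62/3, d(T,UXZ)=130/3
iteration 3: select C,G (d=11); attach at lengths (11/2, 11/2); label the merged cluster CG
  updated: d(CG,Q)=55/2, d(CG,T)=49/2, d(CG,UXZ)=49
iteration 4: select Q,T (d=11); attach at lengths (11/2, 11/2); label the merged cluster QT
  updated: d(CG,QT)=26, d(QT,UXZ)=32
iteration 5: select CG,QT (d=26); attach at lengths (15/2, 15/2); label the merged cluster CGQT
  updated: d(CGQT,UXZ)=81/2
iteration 6: select CGQT,UXZ (d=81/2); attach at lengths (29/4, 65/4); label the merged cluster CGQTUXZ
final tree: (((C:11/2,G:11/2):15/2,(Q:11/2,T:11/2):15/2):29/4,(U:4,(X:3/2,Z:3/2):5/2):65/4)
total length: 70

CG,QT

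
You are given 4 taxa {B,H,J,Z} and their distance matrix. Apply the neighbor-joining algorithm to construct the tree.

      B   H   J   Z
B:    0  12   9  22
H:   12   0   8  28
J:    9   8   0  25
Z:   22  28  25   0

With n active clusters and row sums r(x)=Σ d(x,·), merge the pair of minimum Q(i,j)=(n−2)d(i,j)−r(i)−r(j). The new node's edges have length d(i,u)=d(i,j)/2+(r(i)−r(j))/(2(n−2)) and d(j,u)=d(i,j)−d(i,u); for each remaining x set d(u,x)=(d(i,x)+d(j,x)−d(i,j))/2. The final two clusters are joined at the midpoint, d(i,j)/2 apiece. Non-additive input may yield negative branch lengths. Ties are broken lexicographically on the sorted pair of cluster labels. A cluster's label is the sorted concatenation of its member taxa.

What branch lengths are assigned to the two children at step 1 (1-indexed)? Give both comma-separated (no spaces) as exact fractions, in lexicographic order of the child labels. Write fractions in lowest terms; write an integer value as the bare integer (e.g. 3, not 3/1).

1. join B+Z (d=22, Q=-74) ⇒ BZ; edges |B|=3, |Z|=19
  updated: d(BZ,H)=9, d(BZ,J)=6
2. join BZ+H (d=9, Q=-23) ⇒ BHZ; edges |BZ|=7/2, |H|=11/2
  updated: d(BHZ,J)=5/2
3. join BHZ+J (d=5/2) ⇒ BHJZ; edges |BHZ|=5/4, |J|=5/4
final tree: (((B:3,Z:19):7/2,H:11/2):5/4,J:5/4)
total length: 67/2

3,19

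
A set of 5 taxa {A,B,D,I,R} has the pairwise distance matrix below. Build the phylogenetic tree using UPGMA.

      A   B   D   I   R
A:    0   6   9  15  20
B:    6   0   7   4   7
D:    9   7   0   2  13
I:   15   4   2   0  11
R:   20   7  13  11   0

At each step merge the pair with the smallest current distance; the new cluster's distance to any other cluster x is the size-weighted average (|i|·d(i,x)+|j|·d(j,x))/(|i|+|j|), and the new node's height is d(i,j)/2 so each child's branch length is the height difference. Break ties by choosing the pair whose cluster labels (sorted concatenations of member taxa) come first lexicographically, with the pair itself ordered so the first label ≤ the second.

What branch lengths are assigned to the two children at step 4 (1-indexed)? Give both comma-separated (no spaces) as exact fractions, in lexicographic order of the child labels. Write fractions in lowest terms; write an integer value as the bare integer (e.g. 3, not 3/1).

11/8,51/8

1. join D+I (d=2) ⇒ DI; edges |D|=1, |I|=1
  updated: d(A,DI)=12, d(B,DI)=11/2, d(DI,R)=12
2. join B+DI (d=11/2) ⇒ BDI; edges |B|=11/4, |DI|=7/4
  updated: d(A,BDI)=10, d(BDI,R)=31/3
3. join A+BDI (d=10) ⇒ ABDI; edges |A|=5, |BDI|=9/4
  updated: d(ABDI,R)=51/4
4. join ABDI+R (d=51/4) ⇒ ABDIR; edges |ABDI|=11/8, |R|=51/8
final tree: ((A:5,(B:11/4,(D:1,I:1):7/4):9/4):11/8,R:51/8)
total length: 43/2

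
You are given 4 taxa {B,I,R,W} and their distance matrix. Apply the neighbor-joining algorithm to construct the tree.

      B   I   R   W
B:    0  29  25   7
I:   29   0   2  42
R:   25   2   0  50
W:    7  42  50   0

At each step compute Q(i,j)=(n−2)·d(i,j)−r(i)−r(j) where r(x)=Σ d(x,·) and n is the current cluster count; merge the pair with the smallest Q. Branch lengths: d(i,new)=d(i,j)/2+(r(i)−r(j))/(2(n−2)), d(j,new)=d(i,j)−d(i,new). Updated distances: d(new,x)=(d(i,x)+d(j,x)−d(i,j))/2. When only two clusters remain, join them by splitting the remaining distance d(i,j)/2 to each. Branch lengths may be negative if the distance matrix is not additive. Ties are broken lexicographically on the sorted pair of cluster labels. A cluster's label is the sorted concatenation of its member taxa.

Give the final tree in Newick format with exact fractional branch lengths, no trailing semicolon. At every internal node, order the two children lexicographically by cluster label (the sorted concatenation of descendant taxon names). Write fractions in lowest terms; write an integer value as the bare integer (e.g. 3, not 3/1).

(((B:-6,W:13):32,I:0):1,R:1)

step 1: merge (B,W) at d=7, Q=-146; branch lengths B→-6, W→13; new cluster BW
  updated: d(BW,I)=32, d(BW,R)=34
step 2: merge (BW,I) at d=32, Q=-68; branch lengths BW→32, I→0; new cluster BIW
  updated: d(BIW,R)=2
step 3: merge (BIW,R) at d=2; branch lengths BIW→1, R→1; new cluster BIRW
final tree: (((B:-6,W:13):32,I:0):1,R:1)
total length: 41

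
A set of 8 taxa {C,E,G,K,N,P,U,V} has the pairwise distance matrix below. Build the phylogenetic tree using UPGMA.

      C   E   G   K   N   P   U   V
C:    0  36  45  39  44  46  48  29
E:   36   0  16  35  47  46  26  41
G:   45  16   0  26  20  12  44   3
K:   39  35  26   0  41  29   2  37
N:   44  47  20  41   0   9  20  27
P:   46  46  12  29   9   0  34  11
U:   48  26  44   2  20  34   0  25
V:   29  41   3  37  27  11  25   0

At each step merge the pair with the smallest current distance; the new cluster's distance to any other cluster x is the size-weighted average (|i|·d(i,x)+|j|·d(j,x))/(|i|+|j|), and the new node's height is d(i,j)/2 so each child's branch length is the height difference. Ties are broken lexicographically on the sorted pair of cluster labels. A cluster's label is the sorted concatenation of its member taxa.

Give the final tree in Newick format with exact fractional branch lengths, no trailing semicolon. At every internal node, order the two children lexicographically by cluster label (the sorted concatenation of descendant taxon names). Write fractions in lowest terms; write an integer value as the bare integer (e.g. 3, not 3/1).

(C:41/2,((E:61/4,(K:1,U:1):57/4):5/3,((G:3/2,V:3/2):29/4,(N:9/2,P:9/2):17/4):49/6):43/12)

step 1: merge (K,U) at d=2; branch lengths K→1, U→1; new cluster KU
  updated: d(C,KU)=87/2, d(E,KU)=61/2, d(G,KU)=35, d(KU,N)=61/2, d(KU,P)=63/2, d(KU,V)=31
step 2: merge (G,V) at d=3; branch lengths G→3/2, V→3/2; new cluster GV
  updated: d(C,GV)=37, d(E,GV)=57/2, d(GV,KU)=33, d(GV,N)=47/2, d(GV,P)=23/2
step 3: merge (N,P) at d=9; branch lengths N→9/2, P→9/2; new cluster NP
  updated: d(C,NP)=45, d(E,NP)=93/2, d(GV,NP)=35/2, d(KU,NP)=31
step 4: merge (GV,NP) at d=35/2; branch lengths GV→29/4, NP→17/4; new cluster GNPV
  updated: d(C,GNPV)=41, d(E,GNPV)=75/2, d(GNPV,KU)=32
step 5: merge (E,KU) at d=61/2; branch lengths E→61/4, KU→57/4; new cluster EKU
  updated: d(C,EKU)=41, d(EKU,GNPV)=203/6
step 6: merge (EKU,GNPV) at d=203/6; branch lengths EKU→5/3, GNPV→49/6; new cluster EGKNPUV
  updated: d(C,EGKNPUV)=41
step 7: merge (C,EGKNPUV) at d=41; branch lengths C→41/2, EGKNPUV→43/12; new cluster CEGKNPUV
final tree: (C:41/2,((E:61/4,(K:1,U:1):57/4):5/3,((G:3/2,V:3/2):29/4,(N:9/2,P:9/2):17/4):49/6):43/12)
total length: 1067/12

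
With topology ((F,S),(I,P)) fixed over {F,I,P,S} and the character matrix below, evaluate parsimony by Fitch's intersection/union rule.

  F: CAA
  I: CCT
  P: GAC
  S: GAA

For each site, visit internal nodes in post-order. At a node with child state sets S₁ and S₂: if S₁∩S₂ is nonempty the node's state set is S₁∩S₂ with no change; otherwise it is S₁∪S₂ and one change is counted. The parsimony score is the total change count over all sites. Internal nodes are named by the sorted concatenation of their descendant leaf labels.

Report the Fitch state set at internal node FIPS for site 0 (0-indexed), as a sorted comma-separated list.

[col 0] FS: children F:{C}, S:{G} ∪→ {C,G}; cost 1
[col 0] IP: children I:{C}, P:{G} ∪→ {C,G}; cost 1
[col 0] FIPS: children FS:{C,G}, IP:{C,G} ∩→ {C,G}; cost 0
[col 1] FS: children F:{A}, S:{A} ∩→ {A}; cost 0
[col 1] IP: children I:{C}, P:{A} ∪→ {A,C}; cost 1
[col 1] FIPS: children FS:{A}, IP:{A,C} ∩→ {A}; cost 0
[col 2] FS: children F:{A}, S:{A} ∩→ {A}; cost 0
[col 2] IP: children I:{T}, P:{C} ∪→ {C,T}; cost 1
[col 2] FIPS: children FS:{A}, IP:{C,T} ∪→ {A,C,T}; cost 1
per-site changes: [2, 1, 2]; total = 5

C,G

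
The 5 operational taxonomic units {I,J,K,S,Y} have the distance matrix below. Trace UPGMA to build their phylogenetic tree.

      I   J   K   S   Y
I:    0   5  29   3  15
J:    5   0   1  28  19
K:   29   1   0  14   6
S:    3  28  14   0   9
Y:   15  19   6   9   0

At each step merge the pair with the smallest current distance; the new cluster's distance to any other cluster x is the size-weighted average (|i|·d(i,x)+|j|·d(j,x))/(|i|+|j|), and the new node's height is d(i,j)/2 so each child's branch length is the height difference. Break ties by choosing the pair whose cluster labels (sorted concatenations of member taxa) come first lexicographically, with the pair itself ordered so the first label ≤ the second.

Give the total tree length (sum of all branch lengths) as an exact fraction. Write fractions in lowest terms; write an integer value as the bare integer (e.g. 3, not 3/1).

149/6

1. join J+K (d=1) ⇒ JK; edges |J|=1/2, |K|=1/2
  updated: d(I,JK)=17, d(JK,S)=21, d(JK,Y)=25/2
2. join I+S (d=3) ⇒ IS; edges |I|=3/2, |S|=3/2
  updated: d(IS,JK)=19, d(IS,Y)=12
3. join IS+Y (d=12) ⇒ ISY; edges |IS|=9/2, |Y|=6
  updated: d(ISY,JK)=101/6
4. join ISY+JK (d=101/6) ⇒ IJKSY; edges |ISY|=29/12, |JK|=95/12
final tree: (((I:3/2,S:3/2):9/2,Y:6):29/12,(J:1/2,K:1/2):95/12)
total length: 149/6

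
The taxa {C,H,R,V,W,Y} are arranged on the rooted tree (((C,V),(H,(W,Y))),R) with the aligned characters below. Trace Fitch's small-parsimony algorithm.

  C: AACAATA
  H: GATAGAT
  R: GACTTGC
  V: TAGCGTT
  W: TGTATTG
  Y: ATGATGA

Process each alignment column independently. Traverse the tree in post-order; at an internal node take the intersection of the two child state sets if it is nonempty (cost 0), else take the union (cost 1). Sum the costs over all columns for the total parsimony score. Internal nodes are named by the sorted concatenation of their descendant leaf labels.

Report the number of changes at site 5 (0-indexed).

CV@0: {A} ∪ {T} = {A,T} (union, +1)
WY@0: {T} ∪ {A} = {A,T} (union, +1)
HWY@0: {G} ∪ {A,T} = {A,G,T} (union, +1)
CHVWY@0: {A,T} ∩ {A,G,T} = {A,T} (intersection, +0)
CHRVWY@0: {A,T} ∪ {G} = {A,G,T} (union, +1)
CV@1: {A} ∩ {A} = {A} (intersection, +0)
WY@1: {G} ∪ {T} = {G,T} (union, +1)
HWY@1: {A} ∪ {G,T} = {A,G,T} (union, +1)
CHVWY@1: {A} ∩ {A,G,T} = {A} (intersection, +0)
CHRVWY@1: {A} ∩ {A} = {A} (intersection, +0)
CV@2: {C} ∪ {G} = {C,G} (union, +1)
WY@2: {T} ∪ {G} = {G,T} (union, +1)
HWY@2: {T} ∩ {G,T} = {T} (intersection, +0)
CHVWY@2: {C,G} ∪ {T} = {C,G,T} (union, +1)
CHRVWY@2: {C,G,T} ∩ {C} = {C} (intersection, +0)
CV@3: {A} ∪ {C} = {A,C} (union, +1)
WY@3: {A} ∩ {A} = {A} (intersection, +0)
HWY@3: {A} ∩ {A} = {A} (intersection, +0)
CHVWY@3: {A,C} ∩ {A} = {A} (intersection, +0)
CHRVWY@3: {A} ∪ {T} = {A,T} (union, +1)
CV@4: {A} ∪ {G} = {A,G} (union, +1)
WY@4: {T} ∩ {T} = {T} (intersection, +0)
HWY@4: {G} ∪ {T} = {G,T} (union, +1)
CHVWY@4: {A,G} ∩ {G,T} = {G} (intersection, +0)
CHRVWY@4: {G} ∪ {T} = {G,T} (union, +1)
CV@5: {T} ∩ {T} = {T} (intersection, +0)
WY@5: {T} ∪ {G} = {G,T} (union, +1)
HWY@5: {A} ∪ {G,T} = {A,G,T} (union, +1)
CHVWY@5: {T} ∩ {A,G,T} = {T} (intersection, +0)
CHRVWY@5: {T} ∪ {G} = {G,T} (union, +1)
CV@6: {A} ∪ {T} = {A,T} (union, +1)
WY@6: {G} ∪ {A} = {A,G} (union, +1)
HWY@6: {T} ∪ {A,G} = {A,G,T} (union, +1)
CHVWY@6: {A,T} ∩ {A,G,T} = {A,T} (intersection, +0)
CHRVWY@6: {A,T} ∪ {C} = {A,C,T} (union, +1)
per-site changes: [4, 2, 3, 2, 3, 3, 4]; total = 21

3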